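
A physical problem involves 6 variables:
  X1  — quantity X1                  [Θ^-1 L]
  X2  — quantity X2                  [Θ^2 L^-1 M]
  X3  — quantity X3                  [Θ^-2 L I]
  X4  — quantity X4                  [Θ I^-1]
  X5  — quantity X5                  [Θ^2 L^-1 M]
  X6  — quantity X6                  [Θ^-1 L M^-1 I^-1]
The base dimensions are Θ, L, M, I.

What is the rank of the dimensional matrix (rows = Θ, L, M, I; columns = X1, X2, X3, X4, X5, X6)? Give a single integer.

3

Exponent matrix [Θ,L,M,I] × [X1,X2,X3,X4,X5,X6]:
  Θ: [-1  2 -2  1  2 -1]
  L: [ 1 -1  1  0 -1  1]
  M: [ 0  1  0  0  1 -1]
  I: [ 0  0  1 -1  0 -1]
RREF → pivots at {X1,X2,X3} ⇒ r = 3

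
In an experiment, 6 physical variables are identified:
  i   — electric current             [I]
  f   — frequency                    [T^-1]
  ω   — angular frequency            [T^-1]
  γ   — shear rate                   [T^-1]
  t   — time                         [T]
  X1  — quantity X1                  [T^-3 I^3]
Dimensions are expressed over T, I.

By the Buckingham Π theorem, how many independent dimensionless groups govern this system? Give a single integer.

4

Write exponents as rows T,I / cols i,f,ω,γ,t,X1:
  T: [ 0 -1 -1 -1  1 -3]
  I: [ 1  0  0  0  0  3]
Row reduction gives pivot columns i,f; rank = 2
n=6, r=2 ⇒ 4 dimensionless groups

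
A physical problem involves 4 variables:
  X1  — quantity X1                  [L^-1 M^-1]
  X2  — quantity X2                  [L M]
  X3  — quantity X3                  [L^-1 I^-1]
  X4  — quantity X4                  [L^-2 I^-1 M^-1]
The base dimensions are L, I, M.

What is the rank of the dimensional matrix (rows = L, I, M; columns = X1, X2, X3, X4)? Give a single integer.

Dimensional matrix (L×I×M by X1×X2×X3×X4):
  L: [-1  1 -1 -2]
  I: [ 0  0 -1 -1]
  M: [-1  1  0 -1]
Echelon form has 2 nonzero rows (pivots: X1,X3)

2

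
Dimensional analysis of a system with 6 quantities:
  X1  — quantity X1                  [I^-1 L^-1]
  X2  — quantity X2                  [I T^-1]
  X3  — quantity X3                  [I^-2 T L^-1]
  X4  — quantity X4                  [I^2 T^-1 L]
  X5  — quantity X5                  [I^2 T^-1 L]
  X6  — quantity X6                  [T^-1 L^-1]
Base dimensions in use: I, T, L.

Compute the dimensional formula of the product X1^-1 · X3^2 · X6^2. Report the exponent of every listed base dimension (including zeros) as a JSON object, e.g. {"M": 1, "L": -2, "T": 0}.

Dimensional matrix (I×T×L by X1×X2×X3×X4×X5×X6):
  I: [-1  1 -2  2  2  0]
  T: [ 0 -1  1 -1 -1 -1]
  L: [-1  0 -1  1  1 -1]
  [I]: (-1)·-1+(2)·-2+(2)·0 = -3
  [T]: (-1)·0+(2)·1+(2)·-1 = 0
  [L]: (-1)·-1+(2)·-1+(2)·-1 = -3
⇒ I^-3 L^-3

{"I": -3, "T": 0, "L": -3}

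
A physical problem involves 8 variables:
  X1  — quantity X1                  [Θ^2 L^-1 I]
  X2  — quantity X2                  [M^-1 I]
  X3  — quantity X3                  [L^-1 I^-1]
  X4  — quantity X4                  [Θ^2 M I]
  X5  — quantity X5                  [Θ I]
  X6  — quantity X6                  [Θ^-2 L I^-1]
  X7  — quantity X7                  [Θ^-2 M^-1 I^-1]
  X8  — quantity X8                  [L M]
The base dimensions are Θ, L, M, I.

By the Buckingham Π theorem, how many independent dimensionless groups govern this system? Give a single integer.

5

Exponent matrix [Θ,L,M,I] × [X1,X2,X3,X4,X5,X6,X7,X8]:
  Θ: [ 2  0  0  2  1 -2 -2  0]
  L: [-1  0 -1  0  0  1  0  1]
  M: [ 0 -1  0  1  0  0 -1  1]
  I: [ 1  1 -1  1  1 -1 -1  0]
Row reduction gives pivot columns X1,X2,X3; rank = 3
n=8, r=3 ⇒ 5 dimensionless groups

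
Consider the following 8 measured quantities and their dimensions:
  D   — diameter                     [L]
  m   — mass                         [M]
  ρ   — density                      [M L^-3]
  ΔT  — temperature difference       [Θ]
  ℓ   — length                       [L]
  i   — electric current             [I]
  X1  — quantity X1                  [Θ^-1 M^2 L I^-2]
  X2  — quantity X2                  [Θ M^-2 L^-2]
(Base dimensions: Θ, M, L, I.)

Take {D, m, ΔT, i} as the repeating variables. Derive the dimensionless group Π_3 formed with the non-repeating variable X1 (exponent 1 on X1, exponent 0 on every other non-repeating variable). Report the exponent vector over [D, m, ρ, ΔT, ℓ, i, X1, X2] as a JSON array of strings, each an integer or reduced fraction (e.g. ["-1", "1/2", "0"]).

Dimensional matrix (Θ×M×L×I by D×m×ρ×ΔT×ℓ×i×X1×X2):
  Θ: [ 0  0  0  1  0  0 -1  1]
  M: [ 0  1  1  0  0  0  2 -2]
  L: [ 1  0 -3  0  1  0  1 -2]
  I: [ 0  0  0  0  0  1 -2  0]
RREF → pivots at {D,m,ΔT,i} ⇒ r = 4
Repeat: D,m,ΔT,i; free: ρ,ℓ,X1,X2
RREF:
  r0: [   1    0   -3    0    1    0    1   -2]
  r1: [   0    1    1    0    0    0    2   -2]
  r2: [   0    0    0    1    0    0   -1    1]
  r3: [   0    0    0    0    0    1   -2    0]
Fix exponent of X1 at 1, ρ at 0, ℓ at 0, X2 at 0; solve each RREF row for its pivot's exponent:
  r0: exp(D) + (1)·1 = 0 ⇒ exp(D) = -1
  r1: exp(m) + (2)·1 = 0 ⇒ exp(m) = -2
  r2: exp(ΔT) + (-1)·1 = 0 ⇒ exp(ΔT) = 1
  r3: exp(i) + (-2)·1 = 0 ⇒ exp(i) = 2
Π_3 = D^-1 · m^-2 · ΔT · i^2 · X1

["-1", "-2", "0", "1", "0", "2", "1", "0"]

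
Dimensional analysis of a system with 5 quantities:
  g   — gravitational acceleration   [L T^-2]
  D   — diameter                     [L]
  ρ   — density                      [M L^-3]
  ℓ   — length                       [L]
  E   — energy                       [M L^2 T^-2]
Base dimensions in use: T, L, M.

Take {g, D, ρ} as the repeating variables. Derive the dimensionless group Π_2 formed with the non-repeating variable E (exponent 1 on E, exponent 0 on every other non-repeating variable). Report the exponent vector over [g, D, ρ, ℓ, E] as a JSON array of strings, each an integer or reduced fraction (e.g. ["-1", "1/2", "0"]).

Dimensional matrix (T×L×M by g×D×ρ×ℓ×E):
  T: [-2  0  0  0 -2]
  L: [ 1  1 -3  1  2]
  M: [ 0  0  1  0  1]
Row reduction gives pivot columns g,D,ρ; rank = 3
Repeat: g,D,ρ; free: ℓ,E
RREF:
  r0: [   1    0    0    0    1]
  r1: [   0    1    0    1    4]
  r2: [   0    0    1    0    1]
Fix exponent of E at 1, ℓ at 0; solve each RREF row for its pivot's exponent:
  r0: exp(g) + (1)·1 = 0 ⇒ exp(g) = -1
  r1: exp(D) + (4)·1 = 0 ⇒ exp(D) = -4
  r2: exp(ρ) + (1)·1 = 0 ⇒ exp(ρ) = -1
Π_2 = g^-1 · D^-4 · ρ^-1 · E

["-1", "-4", "-1", "0", "1"]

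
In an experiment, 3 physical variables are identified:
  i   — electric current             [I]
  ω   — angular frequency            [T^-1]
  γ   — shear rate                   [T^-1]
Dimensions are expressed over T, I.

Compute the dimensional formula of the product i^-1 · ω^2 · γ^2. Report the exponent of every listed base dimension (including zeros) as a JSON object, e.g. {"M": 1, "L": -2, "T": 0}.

Write exponents as rows T,I / cols i,ω,γ:
  T: [ 0 -1 -1]
  I: [ 1  0  0]
  [T]: (-1)·0+(2)·-1+(2)·-1 = -4
  [I]: (-1)·1+(2)·0+(2)·0 = -1
⇒ T^-4 I^-1

{"T": -4, "I": -1}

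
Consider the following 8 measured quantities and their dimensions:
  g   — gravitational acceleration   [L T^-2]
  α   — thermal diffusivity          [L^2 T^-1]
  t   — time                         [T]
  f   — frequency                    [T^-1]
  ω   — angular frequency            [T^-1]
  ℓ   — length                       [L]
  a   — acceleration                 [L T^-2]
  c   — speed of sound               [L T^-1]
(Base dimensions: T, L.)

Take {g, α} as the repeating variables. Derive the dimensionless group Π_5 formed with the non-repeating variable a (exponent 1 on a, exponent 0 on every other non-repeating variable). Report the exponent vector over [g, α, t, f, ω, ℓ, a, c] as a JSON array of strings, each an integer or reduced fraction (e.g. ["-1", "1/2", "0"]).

Exponent matrix [T,L] × [g,α,t,f,ω,ℓ,a,c]:
  T: [-2 -1  1 -1 -1  0 -2 -1]
  L: [ 1  2  0  0  0  1  1  1]
RREF → pivots at {g,α} ⇒ r = 2
Repeat: g,α; free: t,f,ω,ℓ,a,c
RREF:
  r0: [   1    0 -2/3  2/3  2/3 -1/3    1  1/3]
  r1: [   0    1  1/3 -1/3 -1/3  2/3    0  1/3]
Fix exponent of a at 1, t at 0, f at 0, ω at 0, ℓ at 0, c at 0; solve each RREF row for its pivot's exponent:
  r0: exp(g) + (1)·1 = 0 ⇒ exp(g) = -1
  r1: exp(α) + (0)·1 = 0 ⇒ exp(α) = 0
Π_5 = g^-1 · a

["-1", "0", "0", "0", "0", "0", "1", "0"]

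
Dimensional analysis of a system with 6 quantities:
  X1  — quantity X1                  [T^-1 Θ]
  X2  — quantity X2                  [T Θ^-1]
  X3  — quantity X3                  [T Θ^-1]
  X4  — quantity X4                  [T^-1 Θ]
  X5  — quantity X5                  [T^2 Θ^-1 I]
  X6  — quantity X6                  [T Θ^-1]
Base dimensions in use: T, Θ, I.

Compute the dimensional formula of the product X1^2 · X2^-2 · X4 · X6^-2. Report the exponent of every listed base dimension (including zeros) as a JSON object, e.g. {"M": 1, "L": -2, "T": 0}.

Exponent matrix [T,Θ,I] × [X1,X2,X3,X4,X5,X6]:
  T: [-1  1  1 -1  2  1]
  Θ: [ 1 -1 -1  1 -1 -1]
  I: [ 0  0  0  0  1  0]
  [T]: (2)·-1+(-2)·1+(1)·-1+(-2)·1 = -7
  [Θ]: (2)·1+(-2)·-1+(1)·1+(-2)·-1 = 7
  [I]: (2)·0+(-2)·0+(1)·0+(-2)·0 = 0
⇒ T^-7 Θ^7

{"T": -7, "Θ": 7, "I": 0}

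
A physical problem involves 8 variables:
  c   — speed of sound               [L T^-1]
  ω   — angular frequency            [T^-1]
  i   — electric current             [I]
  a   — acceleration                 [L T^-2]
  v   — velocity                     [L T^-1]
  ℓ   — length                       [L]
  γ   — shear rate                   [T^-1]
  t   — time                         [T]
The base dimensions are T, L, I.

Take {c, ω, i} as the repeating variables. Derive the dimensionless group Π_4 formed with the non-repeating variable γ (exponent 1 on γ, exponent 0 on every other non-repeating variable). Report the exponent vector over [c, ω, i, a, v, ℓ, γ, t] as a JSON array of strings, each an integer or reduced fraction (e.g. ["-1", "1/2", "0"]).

["0", "-1", "0", "0", "0", "0", "1", "0"]

Exponent matrix [T,L,I] × [c,ω,i,a,v,ℓ,γ,t]:
  T: [-1 -1  0 -2 -1  0 -1  1]
  L: [ 1  0  0  1  1  1  0  0]
  I: [ 0  0  1  0  0  0  0  0]
RREF → pivots at {c,ω,i} ⇒ r = 3
Pivot set = {c,ω,i}, free = {a,v,ℓ,γ,t}
RREF:
  r0: [   1    0    0    1    1    1    0    0]
  r1: [   0    1    0    1    0   -1    1   -1]
  r2: [   0    0    1    0    0    0    0    0]
Fix exponent of γ at 1, a at 0, v at 0, ℓ at 0, t at 0; solve each RREF row for its pivot's exponent:
  r0: exp(c) + (0)·1 = 0 ⇒ exp(c) = 0
  r1: exp(ω) + (1)·1 = 0 ⇒ exp(ω) = -1
  r2: exp(i) + (0)·1 = 0 ⇒ exp(i) = 0
Π_4 = ω^-1 · γ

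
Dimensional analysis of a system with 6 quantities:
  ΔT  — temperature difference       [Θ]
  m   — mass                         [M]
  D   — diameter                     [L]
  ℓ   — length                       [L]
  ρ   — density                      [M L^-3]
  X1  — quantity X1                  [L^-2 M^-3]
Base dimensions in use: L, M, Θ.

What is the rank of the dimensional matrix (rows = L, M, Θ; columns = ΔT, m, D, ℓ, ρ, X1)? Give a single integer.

3

Write exponents as rows L,M,Θ / cols ΔT,m,D,ℓ,ρ,X1:
  L: [ 0  0  1  1 -3 -2]
  M: [ 0  1  0  0  1 -3]
  Θ: [ 1  0  0  0  0  0]
Row reduction gives pivot columns ΔT,m,D; rank = 3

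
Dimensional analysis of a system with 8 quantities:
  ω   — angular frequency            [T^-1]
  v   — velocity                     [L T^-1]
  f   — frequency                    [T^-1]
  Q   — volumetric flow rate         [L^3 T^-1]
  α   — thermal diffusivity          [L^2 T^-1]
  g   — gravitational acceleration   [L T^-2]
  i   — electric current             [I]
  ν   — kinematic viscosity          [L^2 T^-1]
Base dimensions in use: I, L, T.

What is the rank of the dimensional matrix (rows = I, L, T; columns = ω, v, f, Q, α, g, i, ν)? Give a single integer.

3

Exponent matrix [I,L,T] × [ω,v,f,Q,α,g,i,ν]:
  I: [ 0  0  0  0  0  0  1  0]
  L: [ 0  1  0  3  2  1  0  2]
  T: [-1 -1 -1 -1 -1 -2  0 -1]
Row reduction gives pivot columns ω,v,i; rank = 3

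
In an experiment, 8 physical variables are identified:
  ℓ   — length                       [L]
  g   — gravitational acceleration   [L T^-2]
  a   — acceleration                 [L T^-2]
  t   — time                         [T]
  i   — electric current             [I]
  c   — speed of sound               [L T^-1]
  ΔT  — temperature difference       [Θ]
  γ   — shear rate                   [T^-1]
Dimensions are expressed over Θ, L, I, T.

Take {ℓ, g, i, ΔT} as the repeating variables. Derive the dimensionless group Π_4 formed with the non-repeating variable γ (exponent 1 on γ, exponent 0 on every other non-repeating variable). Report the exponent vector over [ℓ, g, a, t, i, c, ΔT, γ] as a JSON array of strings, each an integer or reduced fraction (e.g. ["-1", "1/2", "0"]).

["1/2", "-1/2", "0", "0", "0", "0", "0", "1"]

Dimensional matrix (Θ×L×I×T by ℓ×g×a×t×i×c×ΔT×γ):
  Θ: [ 0  0  0  0  0  0  1  0]
  L: [ 1  1  1  0  0  1  0  0]
  I: [ 0  0  0  0  1  0  0  0]
  T: [ 0 -2 -2  1  0 -1  0 -1]
Echelon form has 4 nonzero rows (pivots: ℓ,g,i,ΔT)
Pivot set = {ℓ,g,i,ΔT}, free = {a,t,c,γ}
RREF:
  r0: [   1    0    0  1/2    0  1/2    0 -1/2]
  r1: [   0    1    1 -1/2    0  1/2    0  1/2]
  r2: [   0    0    0    0    1    0    0    0]
  r3: [   0    0    0    0    0    0    1    0]
Fix exponent of γ at 1, a at 0, t at 0, c at 0; solve each RREF row for its pivot's exponent:
  r0: exp(ℓ) + (-1/2)·1 = 0 ⇒ exp(ℓ) = 1/2
  r1: exp(g) + (1/2)·1 = 0 ⇒ exp(g) = -1/2
  r2: exp(i) + (0)·1 = 0 ⇒ exp(i) = 0
  r3: exp(ΔT) + (0)·1 = 0 ⇒ exp(ΔT) = 0
Π_4 = ℓ^(1/2) · g^(-1/2) · γ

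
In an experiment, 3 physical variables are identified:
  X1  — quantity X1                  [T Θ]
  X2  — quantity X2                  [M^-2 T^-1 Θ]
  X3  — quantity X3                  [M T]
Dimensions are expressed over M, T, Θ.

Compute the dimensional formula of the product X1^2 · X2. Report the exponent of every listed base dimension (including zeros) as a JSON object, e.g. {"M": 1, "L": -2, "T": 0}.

Dimensional matrix (M×T×Θ by X1×X2×X3):
  M: [ 0 -2  1]
  T: [ 1 -1  1]
  Θ: [ 1  1  0]
  [M]: (2)·0+(1)·-2 = -2
  [T]: (2)·1+(1)·-1 = 1
  [Θ]: (2)·1+(1)·1 = 3
⇒ M^-2 T Θ^3

{"M": -2, "T": 1, "Θ": 3}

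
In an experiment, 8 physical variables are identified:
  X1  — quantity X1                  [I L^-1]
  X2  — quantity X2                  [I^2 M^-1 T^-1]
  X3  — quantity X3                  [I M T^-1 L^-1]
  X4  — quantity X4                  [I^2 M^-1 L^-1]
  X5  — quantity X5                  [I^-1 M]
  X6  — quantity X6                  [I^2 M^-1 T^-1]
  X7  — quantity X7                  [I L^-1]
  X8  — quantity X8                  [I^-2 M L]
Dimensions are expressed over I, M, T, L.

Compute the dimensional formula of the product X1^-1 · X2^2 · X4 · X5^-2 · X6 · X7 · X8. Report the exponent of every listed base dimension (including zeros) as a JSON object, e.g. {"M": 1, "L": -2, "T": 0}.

Write exponents as rows I,M,T,L / cols X1,X2,X3,X4,X5,X6,X7,X8:
  I: [ 1  2  1  2 -1  2  1 -2]
  M: [ 0 -1  1 -1  1 -1  0  1]
  T: [ 0 -1 -1  0  0 -1  0  0]
  L: [-1  0 -1 -1  0  0 -1  1]
  [I]: (-1)·1+(2)·2+(1)·2+(-2)·-1+(1)·2+(1)·1+(1)·-2 = 8
  [M]: (-1)·0+(2)·-1+(1)·-1+(-2)·1+(1)·-1+(1)·0+(1)·1 = -5
  [T]: (-1)·0+(2)·-1+(1)·0+(-2)·0+(1)·-1+(1)·0+(1)·0 = -3
  [L]: (-1)·-1+(2)·0+(1)·-1+(-2)·0+(1)·0+(1)·-1+(1)·1 = 0
⇒ I^8 M^-5 T^-3

{"I": 8, "M": -5, "T": -3, "L": 0}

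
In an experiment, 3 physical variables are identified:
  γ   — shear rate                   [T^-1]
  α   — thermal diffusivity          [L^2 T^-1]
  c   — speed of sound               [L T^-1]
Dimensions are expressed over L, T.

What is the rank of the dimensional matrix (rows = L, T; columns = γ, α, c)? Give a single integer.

2

Exponent matrix [L,T] × [γ,α,c]:
  L: [ 0  2  1]
  T: [-1 -1 -1]
Echelon form has 2 nonzero rows (pivots: γ,α)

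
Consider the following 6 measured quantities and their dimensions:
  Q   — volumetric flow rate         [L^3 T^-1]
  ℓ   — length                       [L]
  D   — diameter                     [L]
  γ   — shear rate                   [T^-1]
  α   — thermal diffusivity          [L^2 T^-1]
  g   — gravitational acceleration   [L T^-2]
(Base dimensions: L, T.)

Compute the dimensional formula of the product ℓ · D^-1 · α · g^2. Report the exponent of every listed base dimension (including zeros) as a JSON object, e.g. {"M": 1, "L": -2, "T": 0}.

{"L": 4, "T": -5}

Dimensional matrix (L×T by Q×ℓ×D×γ×α×g):
  L: [ 3  1  1  0  2  1]
  T: [-1  0  0 -1 -1 -2]
  [L]: (1)·1+(-1)·1+(1)·2+(2)·1 = 4
  [T]: (1)·0+(-1)·0+(1)·-1+(2)·-2 = -5
⇒ L^4 T^-5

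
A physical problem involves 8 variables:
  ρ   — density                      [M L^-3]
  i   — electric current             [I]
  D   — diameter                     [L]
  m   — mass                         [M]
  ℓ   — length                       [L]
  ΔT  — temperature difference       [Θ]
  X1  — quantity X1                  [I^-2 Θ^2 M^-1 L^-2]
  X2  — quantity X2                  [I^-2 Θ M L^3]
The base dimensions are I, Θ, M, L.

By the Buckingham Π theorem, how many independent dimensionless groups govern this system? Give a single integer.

4

Exponent matrix [I,Θ,M,L] × [ρ,i,D,m,ℓ,ΔT,X1,X2]:
  I: [ 0  1  0  0  0  0 -2 -2]
  Θ: [ 0  0  0  0  0  1  2  1]
  M: [ 1  0  0  1  0  0 -1  1]
  L: [-3  0  1  0  1  0 -2  3]
RREF → pivots at {ρ,i,D,ΔT} ⇒ r = 4
n=8, r=4 ⇒ 4 dimensionless groups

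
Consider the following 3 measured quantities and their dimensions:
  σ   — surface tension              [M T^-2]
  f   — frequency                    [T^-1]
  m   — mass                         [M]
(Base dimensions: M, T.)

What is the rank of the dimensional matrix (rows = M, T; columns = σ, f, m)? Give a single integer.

Write exponents as rows M,T / cols σ,f,m:
  M: [ 1  0  1]
  T: [-2 -1  0]
Echelon form has 2 nonzero rows (pivots: σ,f)

2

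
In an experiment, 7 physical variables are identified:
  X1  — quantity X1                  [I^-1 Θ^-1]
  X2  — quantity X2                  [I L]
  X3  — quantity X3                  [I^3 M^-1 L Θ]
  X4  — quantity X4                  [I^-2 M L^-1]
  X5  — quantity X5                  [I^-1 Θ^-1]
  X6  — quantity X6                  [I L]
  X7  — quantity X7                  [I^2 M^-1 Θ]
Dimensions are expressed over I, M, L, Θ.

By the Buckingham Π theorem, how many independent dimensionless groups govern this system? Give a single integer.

4

Exponent matrix [I,M,L,Θ] × [X1,X2,X3,X4,X5,X6,X7]:
  I: [-1  1  3 -2 -1  1  2]
  M: [ 0  0 -1  1  0  0 -1]
  L: [ 0  1  1 -1  0  1  0]
  Θ: [-1  0  1  0 -1  0  1]
Row reduction gives pivot columns X1,X2,X3; rank = 3
Π count = n − r = 7 − 3 = 4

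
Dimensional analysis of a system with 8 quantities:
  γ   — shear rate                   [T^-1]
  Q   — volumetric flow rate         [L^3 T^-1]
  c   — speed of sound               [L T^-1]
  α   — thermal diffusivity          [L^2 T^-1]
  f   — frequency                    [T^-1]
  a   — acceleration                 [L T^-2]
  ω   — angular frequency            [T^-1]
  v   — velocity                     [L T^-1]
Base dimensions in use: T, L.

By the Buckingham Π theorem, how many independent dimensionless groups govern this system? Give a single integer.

Exponent matrix [T,L] × [γ,Q,c,α,f,a,ω,v]:
  T: [-1 -1 -1 -1 -1 -2 -1 -1]
  L: [ 0  3  1  2  0  1  0  1]
Echelon form has 2 nonzero rows (pivots: γ,Q)
n=8, r=2 ⇒ 6 dimensionless groups

6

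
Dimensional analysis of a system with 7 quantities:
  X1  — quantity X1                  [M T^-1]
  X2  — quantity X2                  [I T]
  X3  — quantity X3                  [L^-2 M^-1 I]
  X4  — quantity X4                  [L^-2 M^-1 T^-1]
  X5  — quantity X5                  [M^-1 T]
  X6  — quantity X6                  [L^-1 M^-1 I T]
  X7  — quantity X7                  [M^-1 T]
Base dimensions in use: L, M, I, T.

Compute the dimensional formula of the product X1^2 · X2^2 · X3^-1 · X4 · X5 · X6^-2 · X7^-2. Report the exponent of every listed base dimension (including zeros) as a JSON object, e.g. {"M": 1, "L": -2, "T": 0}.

Exponent matrix [L,M,I,T] × [X1,X2,X3,X4,X5,X6,X7]:
  L: [ 0  0 -2 -2  0 -1  0]
  M: [ 1  0 -1 -1 -1 -1 -1]
  I: [ 0  1  1  0  0  1  0]
  T: [-1  1  0 -1  1  1  1]
  [L]: (2)·0+(2)·0+(-1)·-2+(1)·-2+(1)·0+(-2)·-1+(-2)·0 = 2
  [M]: (2)·1+(2)·0+(-1)·-1+(1)·-1+(1)·-1+(-2)·-1+(-2)·-1 = 5
  [I]: (2)·0+(2)·1+(-1)·1+(1)·0+(1)·0+(-2)·1+(-2)·0 = -1
  [T]: (2)·-1+(2)·1+(-1)·0+(1)·-1+(1)·1+(-2)·1+(-2)·1 = -4
⇒ L^2 M^5 I^-1 T^-4

{"L": 2, "M": 5, "I": -1, "T": -4}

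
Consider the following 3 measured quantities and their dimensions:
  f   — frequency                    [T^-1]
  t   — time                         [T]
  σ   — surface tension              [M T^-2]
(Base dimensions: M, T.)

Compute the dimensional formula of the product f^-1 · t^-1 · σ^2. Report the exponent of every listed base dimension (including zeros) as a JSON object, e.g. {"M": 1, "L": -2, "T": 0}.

Exponent matrix [M,T] × [f,t,σ]:
  M: [ 0  0  1]
  T: [-1  1 -2]
  [M]: (-1)·0+(-1)·0+(2)·1 = 2
  [T]: (-1)·-1+(-1)·1+(2)·-2 = -4
⇒ M^2 T^-4

{"M": 2, "T": -4}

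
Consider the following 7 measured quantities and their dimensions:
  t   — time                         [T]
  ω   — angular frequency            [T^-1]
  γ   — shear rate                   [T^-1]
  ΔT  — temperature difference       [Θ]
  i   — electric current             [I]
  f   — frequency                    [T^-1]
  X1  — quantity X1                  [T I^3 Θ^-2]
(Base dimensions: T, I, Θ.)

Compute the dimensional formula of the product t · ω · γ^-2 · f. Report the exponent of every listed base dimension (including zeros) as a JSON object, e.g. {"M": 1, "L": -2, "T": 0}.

Exponent matrix [T,I,Θ] × [t,ω,γ,ΔT,i,f,X1]:
  T: [ 1 -1 -1  0  0 -1  1]
  I: [ 0  0  0  0  1  0  3]
  Θ: [ 0  0  0  1  0  0 -2]
  [T]: (1)·1+(1)·-1+(-2)·-1+(1)·-1 = 1
  [I]: (1)·0+(1)·0+(-2)·0+(1)·0 = 0
  [Θ]: (1)·0+(1)·0+(-2)·0+(1)·0 = 0
⇒ T

{"T": 1, "I": 0, "Θ": 0}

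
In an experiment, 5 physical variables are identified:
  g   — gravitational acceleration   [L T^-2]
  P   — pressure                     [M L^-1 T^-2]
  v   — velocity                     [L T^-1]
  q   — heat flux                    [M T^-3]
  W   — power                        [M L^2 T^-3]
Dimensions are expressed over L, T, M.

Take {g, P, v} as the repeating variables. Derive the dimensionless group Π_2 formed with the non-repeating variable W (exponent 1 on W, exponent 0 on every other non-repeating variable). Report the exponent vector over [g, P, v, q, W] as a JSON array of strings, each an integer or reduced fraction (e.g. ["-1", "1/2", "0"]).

Write exponents as rows L,T,M / cols g,P,v,q,W:
  L: [ 1 -1  1  0  2]
  T: [-2 -2 -1 -3 -3]
  M: [ 0  1  0  1  1]
Row reduction gives pivot columns g,P,v; rank = 3
Repeat: g,P,v; free: q,W
RREF:
  r0: [   1    0    0    0   -2]
  r1: [   0    1    0    1    1]
  r2: [   0    0    1    1    5]
Fix exponent of W at 1, q at 0; solve each RREF row for its pivot's exponent:
  r0: exp(g) + (-2)·1 = 0 ⇒ exp(g) = 2
  r1: exp(P) + (1)·1 = 0 ⇒ exp(P) = -1
  r2: exp(v) + (5)·1 = 0 ⇒ exp(v) = -5
Π_2 = g^2 · P^-1 · v^-5 · W

["2", "-1", "-5", "0", "1"]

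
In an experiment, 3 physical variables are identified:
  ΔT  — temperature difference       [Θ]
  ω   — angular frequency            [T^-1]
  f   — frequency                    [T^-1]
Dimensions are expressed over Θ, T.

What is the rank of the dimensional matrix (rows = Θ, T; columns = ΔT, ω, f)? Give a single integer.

Exponent matrix [Θ,T] × [ΔT,ω,f]:
  Θ: [ 1  0  0]
  T: [ 0 -1 -1]
Echelon form has 2 nonzero rows (pivots: ΔT,ω)

2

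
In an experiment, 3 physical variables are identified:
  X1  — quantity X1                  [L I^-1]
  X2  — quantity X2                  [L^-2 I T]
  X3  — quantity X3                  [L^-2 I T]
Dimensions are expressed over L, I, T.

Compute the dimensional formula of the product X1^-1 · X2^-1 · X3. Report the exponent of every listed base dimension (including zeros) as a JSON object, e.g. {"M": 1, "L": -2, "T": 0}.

{"L": -1, "I": 1, "T": 0}

Dimensional matrix (L×I×T by X1×X2×X3):
  L: [ 1 -2 -2]
  I: [-1  1  1]
  T: [ 0  1  1]
  [L]: (-1)·1+(-1)·-2+(1)·-2 = -1
  [I]: (-1)·-1+(-1)·1+(1)·1 = 1
  [T]: (-1)·0+(-1)·1+(1)·1 = 0
⇒ L^-1 I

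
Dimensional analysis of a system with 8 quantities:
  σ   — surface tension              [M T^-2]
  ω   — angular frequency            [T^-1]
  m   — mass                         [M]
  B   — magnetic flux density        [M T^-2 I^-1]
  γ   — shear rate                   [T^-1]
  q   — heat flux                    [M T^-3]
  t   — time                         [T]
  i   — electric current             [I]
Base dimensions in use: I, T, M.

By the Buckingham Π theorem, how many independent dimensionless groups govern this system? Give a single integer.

Dimensional matrix (I×T×M by σ×ω×m×B×γ×q×t×i):
  I: [ 0  0  0 -1  0  0  0  1]
  T: [-2 -1  0 -2 -1 -3  1  0]
  M: [ 1  0  1  1  0  1  0  0]
Row reduction gives pivot columns σ,ω,B; rank = 3
8 vars − rank 3 = 5 Π groups

5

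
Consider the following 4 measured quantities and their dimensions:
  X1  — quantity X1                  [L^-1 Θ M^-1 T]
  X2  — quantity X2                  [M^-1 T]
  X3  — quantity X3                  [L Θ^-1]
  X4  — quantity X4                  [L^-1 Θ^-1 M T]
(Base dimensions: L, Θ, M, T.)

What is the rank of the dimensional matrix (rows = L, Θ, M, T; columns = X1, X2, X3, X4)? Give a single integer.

3

Dimensional matrix (L×Θ×M×T by X1×X2×X3×X4):
  L: [-1  0  1 -1]
  Θ: [ 1  0 -1 -1]
  M: [-1 -1  0  1]
  T: [ 1  1  0  1]
Row reduction gives pivot columns X1,X2,X4; rank = 3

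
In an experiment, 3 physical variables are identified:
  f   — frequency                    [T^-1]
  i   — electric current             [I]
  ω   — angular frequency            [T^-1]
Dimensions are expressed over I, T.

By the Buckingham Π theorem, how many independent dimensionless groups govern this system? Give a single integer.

Write exponents as rows I,T / cols f,i,ω:
  I: [ 0  1  0]
  T: [-1  0 -1]
Row reduction gives pivot columns f,i; rank = 2
Π count = n − r = 3 − 2 = 1

1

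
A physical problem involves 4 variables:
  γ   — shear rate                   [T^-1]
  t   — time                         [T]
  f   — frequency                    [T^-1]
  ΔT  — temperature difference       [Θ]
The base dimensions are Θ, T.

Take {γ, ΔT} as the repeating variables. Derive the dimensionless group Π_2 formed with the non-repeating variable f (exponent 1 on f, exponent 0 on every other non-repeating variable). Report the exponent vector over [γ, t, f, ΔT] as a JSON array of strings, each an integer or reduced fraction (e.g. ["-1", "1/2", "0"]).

["-1", "0", "1", "0"]

Exponent matrix [Θ,T] × [γ,t,f,ΔT]:
  Θ: [ 0  0  0  1]
  T: [-1  1 -1  0]
RREF → pivots at {γ,ΔT} ⇒ r = 2
Repeat: γ,ΔT; free: t,f
RREF:
  r0: [   1   -1    1    0]
  r1: [   0    0    0    1]
Fix exponent of f at 1, t at 0; solve each RREF row for its pivot's exponent:
  r0: exp(γ) + (1)·1 = 0 ⇒ exp(γ) = -1
  r1: exp(ΔT) + (0)·1 = 0 ⇒ exp(ΔT) = 0
Π_2 = γ^-1 · f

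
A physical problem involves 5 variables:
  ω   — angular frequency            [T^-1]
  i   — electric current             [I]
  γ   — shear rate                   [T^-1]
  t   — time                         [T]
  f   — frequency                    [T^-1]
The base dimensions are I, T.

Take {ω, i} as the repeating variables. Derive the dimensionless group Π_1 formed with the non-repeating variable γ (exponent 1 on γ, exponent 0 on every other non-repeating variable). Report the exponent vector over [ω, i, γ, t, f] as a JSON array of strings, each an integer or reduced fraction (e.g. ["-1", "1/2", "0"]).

Dimensional matrix (I×T by ω×i×γ×t×f):
  I: [ 0  1  0  0  0]
  T: [-1  0 -1  1 -1]
RREF → pivots at {ω,i} ⇒ r = 2
Repeat: ω,i; free: γ,t,f
RREF:
  r0: [   1    0    1   -1    1]
  r1: [   0    1    0    0    0]
Fix exponent of γ at 1, t at 0, f at 0; solve each RREF row for its pivot's exponent:
  r0: exp(ω) + (1)·1 = 0 ⇒ exp(ω) = -1
  r1: exp(i) + (0)·1 = 0 ⇒ exp(i) = 0
Π_1 = ω^-1 · γ

["-1", "0", "1", "0", "0"]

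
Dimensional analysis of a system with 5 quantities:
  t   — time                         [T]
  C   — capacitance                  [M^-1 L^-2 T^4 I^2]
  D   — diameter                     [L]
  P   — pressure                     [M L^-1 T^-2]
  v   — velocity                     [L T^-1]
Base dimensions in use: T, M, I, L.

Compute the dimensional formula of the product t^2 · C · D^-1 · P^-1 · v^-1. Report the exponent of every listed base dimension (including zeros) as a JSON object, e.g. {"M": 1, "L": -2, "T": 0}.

Exponent matrix [T,M,I,L] × [t,C,D,P,v]:
  T: [ 1  4  0 -2 -1]
  M: [ 0 -1  0  1  0]
  I: [ 0  2  0  0  0]
  L: [ 0 -2  1 -1  1]
  [T]: (2)·1+(1)·4+(-1)·0+(-1)·-2+(-1)·-1 = 9
  [M]: (2)·0+(1)·-1+(-1)·0+(-1)·1+(-1)·0 = -2
  [I]: (2)·0+(1)·2+(-1)·0+(-1)·0+(-1)·0 = 2
  [L]: (2)·0+(1)·-2+(-1)·1+(-1)·-1+(-1)·1 = -3
⇒ T^9 M^-2 I^2 L^-3

{"T": 9, "M": -2, "I": 2, "L": -3}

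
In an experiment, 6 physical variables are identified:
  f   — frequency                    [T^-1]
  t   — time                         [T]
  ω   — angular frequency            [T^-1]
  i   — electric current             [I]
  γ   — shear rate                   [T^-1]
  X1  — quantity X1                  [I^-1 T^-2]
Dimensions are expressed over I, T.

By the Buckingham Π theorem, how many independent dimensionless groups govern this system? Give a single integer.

4

Dimensional matrix (I×T by f×t×ω×i×γ×X1):
  I: [ 0  0  0  1  0 -1]
  T: [-1  1 -1  0 -1 -2]
Echelon form has 2 nonzero rows (pivots: f,i)
6 vars − rank 2 = 4 Π groups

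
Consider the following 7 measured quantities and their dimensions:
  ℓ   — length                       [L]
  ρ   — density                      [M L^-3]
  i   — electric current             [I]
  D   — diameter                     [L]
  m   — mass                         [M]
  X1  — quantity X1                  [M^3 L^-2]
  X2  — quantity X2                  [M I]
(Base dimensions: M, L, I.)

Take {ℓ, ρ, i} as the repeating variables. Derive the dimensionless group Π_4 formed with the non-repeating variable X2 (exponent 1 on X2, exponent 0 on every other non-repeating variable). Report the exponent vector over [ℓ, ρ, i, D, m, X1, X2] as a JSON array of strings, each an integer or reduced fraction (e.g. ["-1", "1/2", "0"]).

Dimensional matrix (M×L×I by ℓ×ρ×i×D×m×X1×X2):
  M: [ 0  1  0  0  1  3  1]
  L: [ 1 -3  0  1  0 -2  0]
  I: [ 0  0  1  0  0  0  1]
Row reduction gives pivot columns ℓ,ρ,i; rank = 3
Repeat: ℓ,ρ,i; free: D,m,X1,X2
RREF:
  r0: [   1    0    0    1    3    7    3]
  r1: [   0    1    0    0    1    3    1]
  r2: [   0    0    1    0    0    0    1]
Fix exponent of X2 at 1, D at 0, m at 0, X1 at 0; solve each RREF row for its pivot's exponent:
  r0: exp(ℓ) + (3)·1 = 0 ⇒ exp(ℓ) = -3
  r1: exp(ρ) + (1)·1 = 0 ⇒ exp(ρ) = -1
  r2: exp(i) + (1)·1 = 0 ⇒ exp(i) = -1
Π_4 = ℓ^-3 · ρ^-1 · i^-1 · X2

["-3", "-1", "-1", "0", "0", "0", "1"]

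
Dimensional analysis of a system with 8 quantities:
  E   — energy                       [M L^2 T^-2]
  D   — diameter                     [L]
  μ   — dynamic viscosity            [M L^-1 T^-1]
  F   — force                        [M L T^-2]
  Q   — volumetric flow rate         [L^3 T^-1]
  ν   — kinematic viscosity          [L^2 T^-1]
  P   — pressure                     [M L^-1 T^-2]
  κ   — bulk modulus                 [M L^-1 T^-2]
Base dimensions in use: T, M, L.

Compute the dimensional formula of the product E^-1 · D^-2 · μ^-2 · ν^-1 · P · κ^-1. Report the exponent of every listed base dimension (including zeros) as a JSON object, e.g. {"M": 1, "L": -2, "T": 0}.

{"T": 5, "M": -3, "L": -4}

Dimensional matrix (T×M×L by E×D×μ×F×Q×ν×P×κ):
  T: [-2  0 -1 -2 -1 -1 -2 -2]
  M: [ 1  0  1  1  0  0  1  1]
  L: [ 2  1 -1  1  3  2 -1 -1]
  [T]: (-1)·-2+(-2)·0+(-2)·-1+(-1)·-1+(1)·-2+(-1)·-2 = 5
  [M]: (-1)·1+(-2)·0+(-2)·1+(-1)·0+(1)·1+(-1)·1 = -3
  [L]: (-1)·2+(-2)·1+(-2)·-1+(-1)·2+(1)·-1+(-1)·-1 = -4
⇒ T^5 M^-3 L^-4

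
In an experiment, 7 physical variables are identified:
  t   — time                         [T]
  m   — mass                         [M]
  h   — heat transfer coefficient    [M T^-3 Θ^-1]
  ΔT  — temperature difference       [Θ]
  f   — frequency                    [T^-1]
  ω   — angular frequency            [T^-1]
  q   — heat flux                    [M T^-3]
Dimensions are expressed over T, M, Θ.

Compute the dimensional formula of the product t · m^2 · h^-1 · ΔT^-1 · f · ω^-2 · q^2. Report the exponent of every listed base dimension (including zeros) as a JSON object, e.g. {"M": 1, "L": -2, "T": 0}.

{"T": -1, "M": 3, "Θ": 0}

Exponent matrix [T,M,Θ] × [t,m,h,ΔT,f,ω,q]:
  T: [ 1  0 -3  0 -1 -1 -3]
  M: [ 0  1  1  0  0  0  1]
  Θ: [ 0  0 -1  1  0  0  0]
  [T]: (1)·1+(2)·0+(-1)·-3+(-1)·0+(1)·-1+(-2)·-1+(2)·-3 = -1
  [M]: (1)·0+(2)·1+(-1)·1+(-1)·0+(1)·0+(-2)·0+(2)·1 = 3
  [Θ]: (1)·0+(2)·0+(-1)·-1+(-1)·1+(1)·0+(-2)·0+(2)·0 = 0
⇒ T^-1 M^3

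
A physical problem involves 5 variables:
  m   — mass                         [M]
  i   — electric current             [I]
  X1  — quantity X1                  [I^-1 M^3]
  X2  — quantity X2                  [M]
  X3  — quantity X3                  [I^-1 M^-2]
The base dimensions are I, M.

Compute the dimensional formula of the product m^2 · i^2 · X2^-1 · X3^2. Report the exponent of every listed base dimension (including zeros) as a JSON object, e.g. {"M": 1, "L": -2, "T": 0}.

Exponent matrix [I,M] × [m,i,X1,X2,X3]:
  I: [ 0  1 -1  0 -1]
  M: [ 1  0  3  1 -2]
  [I]: (2)·0+(2)·1+(-1)·0+(2)·-1 = 0
  [M]: (2)·1+(2)·0+(-1)·1+(2)·-2 = -3
⇒ M^-3

{"I": 0, "M": -3}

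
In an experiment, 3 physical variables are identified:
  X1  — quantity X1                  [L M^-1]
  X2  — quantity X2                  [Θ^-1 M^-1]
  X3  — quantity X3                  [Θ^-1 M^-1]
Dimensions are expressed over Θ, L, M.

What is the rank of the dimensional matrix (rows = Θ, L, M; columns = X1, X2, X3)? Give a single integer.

2

Write exponents as rows Θ,L,M / cols X1,X2,X3:
  Θ: [ 0 -1 -1]
  L: [ 1  0  0]
  M: [-1 -1 -1]
RREF → pivots at {X1,X2} ⇒ r = 2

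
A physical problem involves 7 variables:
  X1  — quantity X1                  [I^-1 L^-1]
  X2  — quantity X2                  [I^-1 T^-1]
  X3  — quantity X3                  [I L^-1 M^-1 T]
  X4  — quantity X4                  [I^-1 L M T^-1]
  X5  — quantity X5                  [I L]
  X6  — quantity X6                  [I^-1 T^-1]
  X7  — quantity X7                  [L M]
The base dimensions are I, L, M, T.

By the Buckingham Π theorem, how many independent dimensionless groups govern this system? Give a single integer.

4

Write exponents as rows I,L,M,T / cols X1,X2,X3,X4,X5,X6,X7:
  I: [-1 -1  1 -1  1 -1  0]
  L: [-1  0 -1  1  1  0  1]
  M: [ 0  0 -1  1  0  0  1]
  T: [ 0 -1  1 -1  0 -1  0]
Row reduction gives pivot columns X1,X2,X3; rank = 3
n=7, r=3 ⇒ 4 dimensionless groups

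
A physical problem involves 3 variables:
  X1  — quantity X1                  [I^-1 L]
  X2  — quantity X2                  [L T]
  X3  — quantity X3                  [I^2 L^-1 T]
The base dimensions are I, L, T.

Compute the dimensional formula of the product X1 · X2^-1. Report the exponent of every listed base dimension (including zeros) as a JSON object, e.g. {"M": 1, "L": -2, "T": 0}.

Exponent matrix [I,L,T] × [X1,X2,X3]:
  I: [-1  0  2]
  L: [ 1  1 -1]
  T: [ 0  1  1]
  [I]: (1)·-1+(-1)·0 = -1
  [L]: (1)·1+(-1)·1 = 0
  [T]: (1)·0+(-1)·1 = -1
⇒ I^-1 T^-1

{"I": -1, "L": 0, "T": -1}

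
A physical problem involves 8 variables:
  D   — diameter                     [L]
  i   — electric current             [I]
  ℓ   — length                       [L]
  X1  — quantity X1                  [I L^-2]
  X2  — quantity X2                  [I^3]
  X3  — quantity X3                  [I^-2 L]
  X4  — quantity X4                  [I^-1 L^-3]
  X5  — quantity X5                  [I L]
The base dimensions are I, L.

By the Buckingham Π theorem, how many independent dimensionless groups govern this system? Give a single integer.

6

Dimensional matrix (I×L by D×i×ℓ×X1×X2×X3×X4×X5):
  I: [ 0  1  0  1  3 -2 -1  1]
  L: [ 1  0  1 -2  0  1 -3  1]
Row reduction gives pivot columns D,i; rank = 2
n=8, r=2 ⇒ 6 dimensionless groups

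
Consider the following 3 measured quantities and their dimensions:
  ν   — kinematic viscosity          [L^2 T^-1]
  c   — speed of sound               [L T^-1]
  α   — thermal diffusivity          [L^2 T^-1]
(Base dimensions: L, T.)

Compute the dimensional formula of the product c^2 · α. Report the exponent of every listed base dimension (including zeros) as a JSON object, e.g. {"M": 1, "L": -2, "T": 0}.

{"L": 4, "T": -3}

Dimensional matrix (L×T by ν×c×α):
  L: [ 2  1  2]
  T: [-1 -1 -1]
  [L]: (2)·1+(1)·2 = 4
  [T]: (2)·-1+(1)·-1 = -3
⇒ L^4 T^-3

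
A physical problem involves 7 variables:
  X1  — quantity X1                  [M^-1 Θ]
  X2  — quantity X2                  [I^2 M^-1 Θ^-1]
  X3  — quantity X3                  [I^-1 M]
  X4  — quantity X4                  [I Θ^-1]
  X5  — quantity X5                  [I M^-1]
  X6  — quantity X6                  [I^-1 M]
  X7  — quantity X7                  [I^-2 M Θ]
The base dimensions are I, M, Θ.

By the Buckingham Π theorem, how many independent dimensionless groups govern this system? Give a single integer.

5

Dimensional matrix (I×M×Θ by X1×X2×X3×X4×X5×X6×X7):
  I: [ 0  2 -1  1  1 -1 -2]
  M: [-1 -1  1  0 -1  1  1]
  Θ: [ 1 -1  0 -1  0  0  1]
Row reduction gives pivot columns X1,X2; rank = 2
7 vars − rank 2 = 5 Π groups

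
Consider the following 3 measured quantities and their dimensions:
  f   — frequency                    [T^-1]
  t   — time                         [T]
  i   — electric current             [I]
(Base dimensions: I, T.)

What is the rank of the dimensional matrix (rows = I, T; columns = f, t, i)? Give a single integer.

Exponent matrix [I,T] × [f,t,i]:
  I: [ 0  0  1]
  T: [-1  1  0]
Row reduction gives pivot columns f,i; rank = 2

2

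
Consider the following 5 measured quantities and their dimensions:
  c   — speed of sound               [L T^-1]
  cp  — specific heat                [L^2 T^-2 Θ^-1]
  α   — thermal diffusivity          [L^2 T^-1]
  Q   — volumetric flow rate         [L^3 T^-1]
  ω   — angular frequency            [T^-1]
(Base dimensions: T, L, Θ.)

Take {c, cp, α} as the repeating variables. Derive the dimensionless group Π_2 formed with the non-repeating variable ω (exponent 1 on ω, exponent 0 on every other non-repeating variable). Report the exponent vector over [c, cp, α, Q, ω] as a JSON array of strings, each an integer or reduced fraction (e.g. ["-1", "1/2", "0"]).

Exponent matrix [T,L,Θ] × [c,cp,α,Q,ω]:
  T: [-1 -2 -1 -1 -1]
  L: [ 1  2  2  3  0]
  Θ: [ 0 -1  0  0  0]
Echelon form has 3 nonzero rows (pivots: c,cp,α)
Repeat: c,cp,α; free: Q,ω
RREF:
  r0: [   1    0    0   -1    2]
  r1: [   0    1    0    0    0]
  r2: [   0    0    1    2   -1]
Fix exponent of ω at 1, Q at 0; solve each RREF row for its pivot's exponent:
  r0: exp(c) + (2)·1 = 0 ⇒ exp(c) = -2
  r1: exp(cp) + (0)·1 = 0 ⇒ exp(cp) = 0
  r2: exp(α) + (-1)·1 = 0 ⇒ exp(α) = 1
Π_2 = c^-2 · α · ω

["-2", "0", "1", "0", "1"]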